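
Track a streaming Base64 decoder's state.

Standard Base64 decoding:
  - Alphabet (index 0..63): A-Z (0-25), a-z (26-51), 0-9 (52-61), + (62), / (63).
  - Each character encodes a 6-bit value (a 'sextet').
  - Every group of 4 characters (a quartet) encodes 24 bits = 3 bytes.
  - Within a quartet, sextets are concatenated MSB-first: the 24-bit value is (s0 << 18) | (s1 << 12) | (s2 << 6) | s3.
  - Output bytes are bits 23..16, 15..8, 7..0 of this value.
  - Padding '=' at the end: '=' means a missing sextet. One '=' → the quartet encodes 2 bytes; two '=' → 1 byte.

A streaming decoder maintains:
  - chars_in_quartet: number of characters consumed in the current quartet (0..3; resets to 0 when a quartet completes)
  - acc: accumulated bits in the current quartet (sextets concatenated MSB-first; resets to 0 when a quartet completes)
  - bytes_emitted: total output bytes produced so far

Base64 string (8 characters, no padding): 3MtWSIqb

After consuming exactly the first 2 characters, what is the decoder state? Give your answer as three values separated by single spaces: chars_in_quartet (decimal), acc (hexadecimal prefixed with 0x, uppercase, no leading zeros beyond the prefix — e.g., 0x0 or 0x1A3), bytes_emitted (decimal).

Answer: 2 0xDCC 0

Derivation:
After char 0 ('3'=55): chars_in_quartet=1 acc=0x37 bytes_emitted=0
After char 1 ('M'=12): chars_in_quartet=2 acc=0xDCC bytes_emitted=0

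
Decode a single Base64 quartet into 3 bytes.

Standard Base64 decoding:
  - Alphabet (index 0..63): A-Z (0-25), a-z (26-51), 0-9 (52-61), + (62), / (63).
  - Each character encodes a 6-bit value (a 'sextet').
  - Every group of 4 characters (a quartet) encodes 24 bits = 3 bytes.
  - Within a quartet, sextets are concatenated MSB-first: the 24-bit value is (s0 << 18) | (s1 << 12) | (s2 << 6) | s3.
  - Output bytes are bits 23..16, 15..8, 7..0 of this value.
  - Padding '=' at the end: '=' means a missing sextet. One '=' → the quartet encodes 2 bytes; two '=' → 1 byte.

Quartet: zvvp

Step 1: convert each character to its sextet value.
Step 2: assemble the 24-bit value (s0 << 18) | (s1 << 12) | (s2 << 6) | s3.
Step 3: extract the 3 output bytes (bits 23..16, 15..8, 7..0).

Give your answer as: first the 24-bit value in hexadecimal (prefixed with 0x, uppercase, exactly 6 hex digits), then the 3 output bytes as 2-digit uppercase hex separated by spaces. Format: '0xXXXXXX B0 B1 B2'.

Answer: 0xCEFBE9 CE FB E9

Derivation:
Sextets: z=51, v=47, v=47, p=41
24-bit: (51<<18) | (47<<12) | (47<<6) | 41
      = 0xCC0000 | 0x02F000 | 0x000BC0 | 0x000029
      = 0xCEFBE9
Bytes: (v>>16)&0xFF=CE, (v>>8)&0xFF=FB, v&0xFF=E9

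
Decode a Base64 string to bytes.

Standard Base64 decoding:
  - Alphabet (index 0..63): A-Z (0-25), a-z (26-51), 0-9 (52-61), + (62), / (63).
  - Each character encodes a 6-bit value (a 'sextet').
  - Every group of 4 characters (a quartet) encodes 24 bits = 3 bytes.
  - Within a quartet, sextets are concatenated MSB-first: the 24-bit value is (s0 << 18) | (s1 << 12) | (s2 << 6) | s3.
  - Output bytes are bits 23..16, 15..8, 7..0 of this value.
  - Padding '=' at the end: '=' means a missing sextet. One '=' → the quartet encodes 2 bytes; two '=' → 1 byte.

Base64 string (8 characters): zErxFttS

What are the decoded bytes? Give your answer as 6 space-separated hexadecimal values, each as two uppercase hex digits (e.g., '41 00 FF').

Answer: CC 4A F1 16 DB 52

Derivation:
After char 0 ('z'=51): chars_in_quartet=1 acc=0x33 bytes_emitted=0
After char 1 ('E'=4): chars_in_quartet=2 acc=0xCC4 bytes_emitted=0
After char 2 ('r'=43): chars_in_quartet=3 acc=0x3312B bytes_emitted=0
After char 3 ('x'=49): chars_in_quartet=4 acc=0xCC4AF1 -> emit CC 4A F1, reset; bytes_emitted=3
After char 4 ('F'=5): chars_in_quartet=1 acc=0x5 bytes_emitted=3
After char 5 ('t'=45): chars_in_quartet=2 acc=0x16D bytes_emitted=3
After char 6 ('t'=45): chars_in_quartet=3 acc=0x5B6D bytes_emitted=3
After char 7 ('S'=18): chars_in_quartet=4 acc=0x16DB52 -> emit 16 DB 52, reset; bytes_emitted=6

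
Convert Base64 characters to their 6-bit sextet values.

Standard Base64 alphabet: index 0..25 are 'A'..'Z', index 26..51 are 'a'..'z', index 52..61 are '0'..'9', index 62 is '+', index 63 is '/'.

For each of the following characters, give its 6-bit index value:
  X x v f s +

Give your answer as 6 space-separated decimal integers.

Answer: 23 49 47 31 44 62

Derivation:
'X': A..Z range, ord('X') − ord('A') = 23
'x': a..z range, 26 + ord('x') − ord('a') = 49
'v': a..z range, 26 + ord('v') − ord('a') = 47
'f': a..z range, 26 + ord('f') − ord('a') = 31
's': a..z range, 26 + ord('s') − ord('a') = 44
'+': index 62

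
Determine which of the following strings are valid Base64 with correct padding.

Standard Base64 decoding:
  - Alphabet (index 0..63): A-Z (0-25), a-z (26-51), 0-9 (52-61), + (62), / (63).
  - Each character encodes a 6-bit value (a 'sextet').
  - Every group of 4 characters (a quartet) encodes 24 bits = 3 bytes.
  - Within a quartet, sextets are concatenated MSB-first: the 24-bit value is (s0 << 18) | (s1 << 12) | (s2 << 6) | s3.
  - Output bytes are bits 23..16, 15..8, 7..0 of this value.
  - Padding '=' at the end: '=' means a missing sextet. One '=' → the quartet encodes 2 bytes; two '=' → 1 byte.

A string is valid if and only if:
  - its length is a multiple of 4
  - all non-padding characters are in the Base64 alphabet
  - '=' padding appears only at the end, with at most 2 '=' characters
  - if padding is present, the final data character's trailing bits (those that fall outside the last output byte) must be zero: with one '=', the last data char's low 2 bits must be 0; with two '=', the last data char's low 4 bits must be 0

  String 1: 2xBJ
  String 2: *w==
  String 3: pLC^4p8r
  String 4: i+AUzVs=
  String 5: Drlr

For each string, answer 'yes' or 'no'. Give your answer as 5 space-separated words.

Answer: yes no no yes yes

Derivation:
String 1: '2xBJ' → valid
String 2: '*w==' → invalid (bad char(s): ['*'])
String 3: 'pLC^4p8r' → invalid (bad char(s): ['^'])
String 4: 'i+AUzVs=' → valid
String 5: 'Drlr' → valid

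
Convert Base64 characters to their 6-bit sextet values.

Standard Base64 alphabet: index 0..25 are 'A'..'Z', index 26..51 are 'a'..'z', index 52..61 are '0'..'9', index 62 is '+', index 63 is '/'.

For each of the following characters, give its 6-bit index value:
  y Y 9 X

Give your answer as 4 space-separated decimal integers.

'y': a..z range, 26 + ord('y') − ord('a') = 50
'Y': A..Z range, ord('Y') − ord('A') = 24
'9': 0..9 range, 52 + ord('9') − ord('0') = 61
'X': A..Z range, ord('X') − ord('A') = 23

Answer: 50 24 61 23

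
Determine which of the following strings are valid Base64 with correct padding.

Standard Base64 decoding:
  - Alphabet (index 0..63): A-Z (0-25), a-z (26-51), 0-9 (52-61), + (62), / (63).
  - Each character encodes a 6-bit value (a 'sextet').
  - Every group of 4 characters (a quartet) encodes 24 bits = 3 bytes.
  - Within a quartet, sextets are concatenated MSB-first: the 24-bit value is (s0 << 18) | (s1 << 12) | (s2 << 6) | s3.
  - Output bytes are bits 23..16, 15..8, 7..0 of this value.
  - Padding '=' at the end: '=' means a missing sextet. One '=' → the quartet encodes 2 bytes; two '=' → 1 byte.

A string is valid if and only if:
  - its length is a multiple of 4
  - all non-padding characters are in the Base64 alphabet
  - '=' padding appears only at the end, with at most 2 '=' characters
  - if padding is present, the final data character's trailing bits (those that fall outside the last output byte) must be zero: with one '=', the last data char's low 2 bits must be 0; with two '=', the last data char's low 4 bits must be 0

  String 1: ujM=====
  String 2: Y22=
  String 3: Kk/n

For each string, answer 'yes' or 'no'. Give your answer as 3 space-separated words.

Answer: no no yes

Derivation:
String 1: 'ujM=====' → invalid (5 pad chars (max 2))
String 2: 'Y22=' → invalid (bad trailing bits)
String 3: 'Kk/n' → valid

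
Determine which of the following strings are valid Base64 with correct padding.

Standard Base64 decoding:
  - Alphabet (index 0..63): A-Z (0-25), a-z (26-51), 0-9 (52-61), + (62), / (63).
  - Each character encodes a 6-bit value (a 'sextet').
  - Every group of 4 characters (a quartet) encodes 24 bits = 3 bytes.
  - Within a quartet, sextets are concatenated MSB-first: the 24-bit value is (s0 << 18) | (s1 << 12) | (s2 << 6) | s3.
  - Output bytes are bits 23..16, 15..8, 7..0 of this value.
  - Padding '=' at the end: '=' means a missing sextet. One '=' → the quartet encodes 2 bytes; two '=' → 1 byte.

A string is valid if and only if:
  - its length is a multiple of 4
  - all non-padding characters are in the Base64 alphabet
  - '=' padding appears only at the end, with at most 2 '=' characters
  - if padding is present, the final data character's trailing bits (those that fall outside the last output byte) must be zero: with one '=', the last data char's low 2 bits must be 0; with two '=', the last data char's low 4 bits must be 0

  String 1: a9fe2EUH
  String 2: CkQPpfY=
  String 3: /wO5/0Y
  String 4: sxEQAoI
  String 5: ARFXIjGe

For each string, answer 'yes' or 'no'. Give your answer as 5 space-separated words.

Answer: yes yes no no yes

Derivation:
String 1: 'a9fe2EUH' → valid
String 2: 'CkQPpfY=' → valid
String 3: '/wO5/0Y' → invalid (len=7 not mult of 4)
String 4: 'sxEQAoI' → invalid (len=7 not mult of 4)
String 5: 'ARFXIjGe' → valid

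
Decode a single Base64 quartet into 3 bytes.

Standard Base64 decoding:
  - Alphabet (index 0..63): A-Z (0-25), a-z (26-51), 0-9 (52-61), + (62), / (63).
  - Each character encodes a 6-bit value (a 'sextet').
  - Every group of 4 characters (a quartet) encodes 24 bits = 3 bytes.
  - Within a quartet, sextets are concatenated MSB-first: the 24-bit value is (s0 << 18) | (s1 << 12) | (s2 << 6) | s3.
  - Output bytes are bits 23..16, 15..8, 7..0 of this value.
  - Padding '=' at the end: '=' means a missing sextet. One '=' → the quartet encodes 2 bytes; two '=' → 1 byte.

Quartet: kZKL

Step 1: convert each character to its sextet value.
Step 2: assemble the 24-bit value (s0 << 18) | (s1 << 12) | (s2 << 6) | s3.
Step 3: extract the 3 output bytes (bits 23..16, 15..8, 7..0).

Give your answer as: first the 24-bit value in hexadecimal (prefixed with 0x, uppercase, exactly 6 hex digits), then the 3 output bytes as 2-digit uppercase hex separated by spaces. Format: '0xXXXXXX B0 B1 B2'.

Sextets: k=36, Z=25, K=10, L=11
24-bit: (36<<18) | (25<<12) | (10<<6) | 11
      = 0x900000 | 0x019000 | 0x000280 | 0x00000B
      = 0x91928B
Bytes: (v>>16)&0xFF=91, (v>>8)&0xFF=92, v&0xFF=8B

Answer: 0x91928B 91 92 8B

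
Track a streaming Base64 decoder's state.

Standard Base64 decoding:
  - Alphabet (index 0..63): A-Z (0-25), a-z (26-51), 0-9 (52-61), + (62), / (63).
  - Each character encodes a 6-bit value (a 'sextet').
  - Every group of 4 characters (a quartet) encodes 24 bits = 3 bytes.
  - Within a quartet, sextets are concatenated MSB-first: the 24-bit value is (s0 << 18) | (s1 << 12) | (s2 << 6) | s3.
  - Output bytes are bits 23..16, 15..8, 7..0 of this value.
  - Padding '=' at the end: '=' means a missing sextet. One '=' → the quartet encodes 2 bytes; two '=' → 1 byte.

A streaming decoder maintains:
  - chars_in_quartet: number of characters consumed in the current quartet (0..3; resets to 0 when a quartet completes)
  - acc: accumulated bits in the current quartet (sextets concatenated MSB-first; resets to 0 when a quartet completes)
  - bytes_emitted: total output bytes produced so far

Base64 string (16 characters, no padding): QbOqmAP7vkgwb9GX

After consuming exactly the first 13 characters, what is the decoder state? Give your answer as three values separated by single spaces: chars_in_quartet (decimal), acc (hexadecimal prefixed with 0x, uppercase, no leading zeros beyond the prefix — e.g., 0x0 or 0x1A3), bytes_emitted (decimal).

Answer: 1 0x1B 9

Derivation:
After char 0 ('Q'=16): chars_in_quartet=1 acc=0x10 bytes_emitted=0
After char 1 ('b'=27): chars_in_quartet=2 acc=0x41B bytes_emitted=0
After char 2 ('O'=14): chars_in_quartet=3 acc=0x106CE bytes_emitted=0
After char 3 ('q'=42): chars_in_quartet=4 acc=0x41B3AA -> emit 41 B3 AA, reset; bytes_emitted=3
After char 4 ('m'=38): chars_in_quartet=1 acc=0x26 bytes_emitted=3
After char 5 ('A'=0): chars_in_quartet=2 acc=0x980 bytes_emitted=3
After char 6 ('P'=15): chars_in_quartet=3 acc=0x2600F bytes_emitted=3
After char 7 ('7'=59): chars_in_quartet=4 acc=0x9803FB -> emit 98 03 FB, reset; bytes_emitted=6
After char 8 ('v'=47): chars_in_quartet=1 acc=0x2F bytes_emitted=6
After char 9 ('k'=36): chars_in_quartet=2 acc=0xBE4 bytes_emitted=6
After char 10 ('g'=32): chars_in_quartet=3 acc=0x2F920 bytes_emitted=6
After char 11 ('w'=48): chars_in_quartet=4 acc=0xBE4830 -> emit BE 48 30, reset; bytes_emitted=9
After char 12 ('b'=27): chars_in_quartet=1 acc=0x1B bytes_emitted=9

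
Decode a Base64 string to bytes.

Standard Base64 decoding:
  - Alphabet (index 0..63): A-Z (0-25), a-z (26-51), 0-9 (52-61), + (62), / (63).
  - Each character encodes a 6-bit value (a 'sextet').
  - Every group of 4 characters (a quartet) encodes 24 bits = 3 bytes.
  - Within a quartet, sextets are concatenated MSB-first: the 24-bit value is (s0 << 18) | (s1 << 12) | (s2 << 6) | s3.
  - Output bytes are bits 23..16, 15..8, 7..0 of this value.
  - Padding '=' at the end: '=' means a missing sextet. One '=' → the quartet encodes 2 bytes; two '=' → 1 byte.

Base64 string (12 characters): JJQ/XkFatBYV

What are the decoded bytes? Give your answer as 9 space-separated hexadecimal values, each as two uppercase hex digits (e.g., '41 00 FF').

After char 0 ('J'=9): chars_in_quartet=1 acc=0x9 bytes_emitted=0
After char 1 ('J'=9): chars_in_quartet=2 acc=0x249 bytes_emitted=0
After char 2 ('Q'=16): chars_in_quartet=3 acc=0x9250 bytes_emitted=0
After char 3 ('/'=63): chars_in_quartet=4 acc=0x24943F -> emit 24 94 3F, reset; bytes_emitted=3
After char 4 ('X'=23): chars_in_quartet=1 acc=0x17 bytes_emitted=3
After char 5 ('k'=36): chars_in_quartet=2 acc=0x5E4 bytes_emitted=3
After char 6 ('F'=5): chars_in_quartet=3 acc=0x17905 bytes_emitted=3
After char 7 ('a'=26): chars_in_quartet=4 acc=0x5E415A -> emit 5E 41 5A, reset; bytes_emitted=6
After char 8 ('t'=45): chars_in_quartet=1 acc=0x2D bytes_emitted=6
After char 9 ('B'=1): chars_in_quartet=2 acc=0xB41 bytes_emitted=6
After char 10 ('Y'=24): chars_in_quartet=3 acc=0x2D058 bytes_emitted=6
After char 11 ('V'=21): chars_in_quartet=4 acc=0xB41615 -> emit B4 16 15, reset; bytes_emitted=9

Answer: 24 94 3F 5E 41 5A B4 16 15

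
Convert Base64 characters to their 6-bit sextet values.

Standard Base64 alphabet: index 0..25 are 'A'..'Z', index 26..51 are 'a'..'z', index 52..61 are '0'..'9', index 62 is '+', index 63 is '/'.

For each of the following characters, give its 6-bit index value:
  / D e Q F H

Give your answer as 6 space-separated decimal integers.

'/': index 63
'D': A..Z range, ord('D') − ord('A') = 3
'e': a..z range, 26 + ord('e') − ord('a') = 30
'Q': A..Z range, ord('Q') − ord('A') = 16
'F': A..Z range, ord('F') − ord('A') = 5
'H': A..Z range, ord('H') − ord('A') = 7

Answer: 63 3 30 16 5 7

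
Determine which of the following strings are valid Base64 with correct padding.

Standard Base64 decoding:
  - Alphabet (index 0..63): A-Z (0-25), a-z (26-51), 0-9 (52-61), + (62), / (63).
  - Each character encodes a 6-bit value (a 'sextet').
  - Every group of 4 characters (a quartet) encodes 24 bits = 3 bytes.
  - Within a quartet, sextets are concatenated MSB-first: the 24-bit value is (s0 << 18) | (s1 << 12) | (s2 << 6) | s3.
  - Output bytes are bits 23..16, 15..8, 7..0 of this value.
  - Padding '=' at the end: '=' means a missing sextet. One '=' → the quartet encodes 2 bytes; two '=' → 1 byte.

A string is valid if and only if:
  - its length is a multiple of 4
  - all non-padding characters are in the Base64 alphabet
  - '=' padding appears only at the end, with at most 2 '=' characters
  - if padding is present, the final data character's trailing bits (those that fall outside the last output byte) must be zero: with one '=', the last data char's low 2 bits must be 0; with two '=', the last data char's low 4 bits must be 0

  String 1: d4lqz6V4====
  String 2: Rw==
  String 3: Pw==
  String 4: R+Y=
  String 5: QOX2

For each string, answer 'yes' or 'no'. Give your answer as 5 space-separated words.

Answer: no yes yes yes yes

Derivation:
String 1: 'd4lqz6V4====' → invalid (4 pad chars (max 2))
String 2: 'Rw==' → valid
String 3: 'Pw==' → valid
String 4: 'R+Y=' → valid
String 5: 'QOX2' → valid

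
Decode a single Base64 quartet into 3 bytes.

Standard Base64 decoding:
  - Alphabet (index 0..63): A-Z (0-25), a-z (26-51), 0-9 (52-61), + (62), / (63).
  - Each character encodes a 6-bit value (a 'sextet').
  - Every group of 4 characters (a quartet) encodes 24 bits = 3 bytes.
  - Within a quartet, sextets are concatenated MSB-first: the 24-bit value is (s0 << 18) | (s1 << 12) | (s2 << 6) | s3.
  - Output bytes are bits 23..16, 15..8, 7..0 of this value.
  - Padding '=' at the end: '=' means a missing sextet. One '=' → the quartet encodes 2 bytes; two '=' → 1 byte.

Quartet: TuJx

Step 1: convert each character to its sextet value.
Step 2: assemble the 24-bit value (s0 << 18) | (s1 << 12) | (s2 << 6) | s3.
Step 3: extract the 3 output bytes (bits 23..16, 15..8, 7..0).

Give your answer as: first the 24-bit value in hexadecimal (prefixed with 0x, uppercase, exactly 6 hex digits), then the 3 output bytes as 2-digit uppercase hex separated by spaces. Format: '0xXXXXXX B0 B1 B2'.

Sextets: T=19, u=46, J=9, x=49
24-bit: (19<<18) | (46<<12) | (9<<6) | 49
      = 0x4C0000 | 0x02E000 | 0x000240 | 0x000031
      = 0x4EE271
Bytes: (v>>16)&0xFF=4E, (v>>8)&0xFF=E2, v&0xFF=71

Answer: 0x4EE271 4E E2 71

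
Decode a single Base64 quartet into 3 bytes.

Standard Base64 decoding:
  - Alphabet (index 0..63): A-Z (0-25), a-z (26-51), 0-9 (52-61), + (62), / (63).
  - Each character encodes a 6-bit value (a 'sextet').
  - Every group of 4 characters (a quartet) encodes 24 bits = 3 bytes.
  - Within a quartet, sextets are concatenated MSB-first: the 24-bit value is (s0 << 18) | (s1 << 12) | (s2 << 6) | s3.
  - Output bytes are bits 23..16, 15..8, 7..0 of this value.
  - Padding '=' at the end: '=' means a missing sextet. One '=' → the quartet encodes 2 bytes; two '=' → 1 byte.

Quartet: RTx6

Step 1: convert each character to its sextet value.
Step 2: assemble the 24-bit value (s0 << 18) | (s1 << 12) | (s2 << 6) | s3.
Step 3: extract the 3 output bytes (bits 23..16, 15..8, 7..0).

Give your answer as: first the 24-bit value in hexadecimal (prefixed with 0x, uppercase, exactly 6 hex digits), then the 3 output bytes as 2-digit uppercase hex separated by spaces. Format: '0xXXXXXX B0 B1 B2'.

Answer: 0x453C7A 45 3C 7A

Derivation:
Sextets: R=17, T=19, x=49, 6=58
24-bit: (17<<18) | (19<<12) | (49<<6) | 58
      = 0x440000 | 0x013000 | 0x000C40 | 0x00003A
      = 0x453C7A
Bytes: (v>>16)&0xFF=45, (v>>8)&0xFF=3C, v&0xFF=7A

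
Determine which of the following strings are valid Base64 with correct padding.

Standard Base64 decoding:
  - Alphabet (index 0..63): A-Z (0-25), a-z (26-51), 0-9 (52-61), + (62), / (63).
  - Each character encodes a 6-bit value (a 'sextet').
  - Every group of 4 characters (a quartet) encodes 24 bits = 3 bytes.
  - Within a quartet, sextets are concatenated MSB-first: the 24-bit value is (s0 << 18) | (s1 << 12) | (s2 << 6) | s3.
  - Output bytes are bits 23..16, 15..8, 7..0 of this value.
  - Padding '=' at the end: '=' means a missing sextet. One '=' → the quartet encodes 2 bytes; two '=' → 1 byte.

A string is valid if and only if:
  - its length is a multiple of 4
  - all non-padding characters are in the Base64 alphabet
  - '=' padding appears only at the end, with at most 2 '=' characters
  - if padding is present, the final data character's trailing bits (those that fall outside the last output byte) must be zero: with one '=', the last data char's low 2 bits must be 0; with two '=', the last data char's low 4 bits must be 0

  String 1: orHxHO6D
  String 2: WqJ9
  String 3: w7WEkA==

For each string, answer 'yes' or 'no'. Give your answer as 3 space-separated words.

String 1: 'orHxHO6D' → valid
String 2: 'WqJ9' → valid
String 3: 'w7WEkA==' → valid

Answer: yes yes yes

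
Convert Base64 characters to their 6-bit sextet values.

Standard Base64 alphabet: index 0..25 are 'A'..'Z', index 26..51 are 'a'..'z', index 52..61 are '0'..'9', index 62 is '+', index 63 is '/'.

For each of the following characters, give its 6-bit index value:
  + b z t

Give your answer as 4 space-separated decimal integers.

Answer: 62 27 51 45

Derivation:
'+': index 62
'b': a..z range, 26 + ord('b') − ord('a') = 27
'z': a..z range, 26 + ord('z') − ord('a') = 51
't': a..z range, 26 + ord('t') − ord('a') = 45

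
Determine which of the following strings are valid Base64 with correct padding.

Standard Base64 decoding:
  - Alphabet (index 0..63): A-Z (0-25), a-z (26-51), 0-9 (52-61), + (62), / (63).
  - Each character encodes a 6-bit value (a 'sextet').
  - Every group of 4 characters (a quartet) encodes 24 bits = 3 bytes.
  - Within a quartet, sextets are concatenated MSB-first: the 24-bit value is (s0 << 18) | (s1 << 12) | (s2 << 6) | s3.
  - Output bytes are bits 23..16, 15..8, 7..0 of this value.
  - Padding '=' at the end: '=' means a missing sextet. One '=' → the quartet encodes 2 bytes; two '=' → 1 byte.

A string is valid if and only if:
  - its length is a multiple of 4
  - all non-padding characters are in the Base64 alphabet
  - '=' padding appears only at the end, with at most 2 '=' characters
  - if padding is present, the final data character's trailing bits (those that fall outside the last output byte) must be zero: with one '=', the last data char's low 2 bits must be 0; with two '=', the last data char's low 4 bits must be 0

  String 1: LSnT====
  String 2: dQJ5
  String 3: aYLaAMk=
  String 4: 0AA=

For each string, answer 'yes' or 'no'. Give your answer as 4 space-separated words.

String 1: 'LSnT====' → invalid (4 pad chars (max 2))
String 2: 'dQJ5' → valid
String 3: 'aYLaAMk=' → valid
String 4: '0AA=' → valid

Answer: no yes yes yes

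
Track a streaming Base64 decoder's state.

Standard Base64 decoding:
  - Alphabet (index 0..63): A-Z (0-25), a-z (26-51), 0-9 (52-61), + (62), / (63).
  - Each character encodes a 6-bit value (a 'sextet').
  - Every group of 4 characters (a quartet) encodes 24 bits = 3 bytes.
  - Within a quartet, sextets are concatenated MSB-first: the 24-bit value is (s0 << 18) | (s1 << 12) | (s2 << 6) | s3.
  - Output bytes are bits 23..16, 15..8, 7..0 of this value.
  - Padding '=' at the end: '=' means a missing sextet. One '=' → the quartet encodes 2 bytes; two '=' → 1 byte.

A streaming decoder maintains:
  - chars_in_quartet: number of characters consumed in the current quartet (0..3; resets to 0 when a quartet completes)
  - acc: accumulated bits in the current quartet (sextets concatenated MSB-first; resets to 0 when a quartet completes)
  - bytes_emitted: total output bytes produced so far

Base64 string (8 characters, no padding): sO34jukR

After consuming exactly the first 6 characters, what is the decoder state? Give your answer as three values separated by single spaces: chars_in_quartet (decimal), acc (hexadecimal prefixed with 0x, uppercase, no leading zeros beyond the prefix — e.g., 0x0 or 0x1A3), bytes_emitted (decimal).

After char 0 ('s'=44): chars_in_quartet=1 acc=0x2C bytes_emitted=0
After char 1 ('O'=14): chars_in_quartet=2 acc=0xB0E bytes_emitted=0
After char 2 ('3'=55): chars_in_quartet=3 acc=0x2C3B7 bytes_emitted=0
After char 3 ('4'=56): chars_in_quartet=4 acc=0xB0EDF8 -> emit B0 ED F8, reset; bytes_emitted=3
After char 4 ('j'=35): chars_in_quartet=1 acc=0x23 bytes_emitted=3
After char 5 ('u'=46): chars_in_quartet=2 acc=0x8EE bytes_emitted=3

Answer: 2 0x8EE 3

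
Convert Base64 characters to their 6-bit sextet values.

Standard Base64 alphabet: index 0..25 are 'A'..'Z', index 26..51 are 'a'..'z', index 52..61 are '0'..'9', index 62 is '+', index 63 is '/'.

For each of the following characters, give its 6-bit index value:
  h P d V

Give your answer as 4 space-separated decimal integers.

Answer: 33 15 29 21

Derivation:
'h': a..z range, 26 + ord('h') − ord('a') = 33
'P': A..Z range, ord('P') − ord('A') = 15
'd': a..z range, 26 + ord('d') − ord('a') = 29
'V': A..Z range, ord('V') − ord('A') = 21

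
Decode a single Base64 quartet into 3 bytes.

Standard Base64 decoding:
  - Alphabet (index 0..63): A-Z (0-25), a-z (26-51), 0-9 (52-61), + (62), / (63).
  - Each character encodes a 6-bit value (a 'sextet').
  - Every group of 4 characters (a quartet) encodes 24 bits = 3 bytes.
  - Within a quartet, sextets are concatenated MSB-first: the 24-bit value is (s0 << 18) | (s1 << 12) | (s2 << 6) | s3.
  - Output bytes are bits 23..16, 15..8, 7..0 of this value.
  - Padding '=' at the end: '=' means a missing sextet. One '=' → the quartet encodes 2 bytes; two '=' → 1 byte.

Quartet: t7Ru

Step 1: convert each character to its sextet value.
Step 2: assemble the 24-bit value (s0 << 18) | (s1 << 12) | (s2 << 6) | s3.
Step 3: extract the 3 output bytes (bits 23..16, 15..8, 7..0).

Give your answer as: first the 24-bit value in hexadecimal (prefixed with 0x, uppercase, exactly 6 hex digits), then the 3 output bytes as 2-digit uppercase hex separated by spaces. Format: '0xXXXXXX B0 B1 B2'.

Sextets: t=45, 7=59, R=17, u=46
24-bit: (45<<18) | (59<<12) | (17<<6) | 46
      = 0xB40000 | 0x03B000 | 0x000440 | 0x00002E
      = 0xB7B46E
Bytes: (v>>16)&0xFF=B7, (v>>8)&0xFF=B4, v&0xFF=6E

Answer: 0xB7B46E B7 B4 6E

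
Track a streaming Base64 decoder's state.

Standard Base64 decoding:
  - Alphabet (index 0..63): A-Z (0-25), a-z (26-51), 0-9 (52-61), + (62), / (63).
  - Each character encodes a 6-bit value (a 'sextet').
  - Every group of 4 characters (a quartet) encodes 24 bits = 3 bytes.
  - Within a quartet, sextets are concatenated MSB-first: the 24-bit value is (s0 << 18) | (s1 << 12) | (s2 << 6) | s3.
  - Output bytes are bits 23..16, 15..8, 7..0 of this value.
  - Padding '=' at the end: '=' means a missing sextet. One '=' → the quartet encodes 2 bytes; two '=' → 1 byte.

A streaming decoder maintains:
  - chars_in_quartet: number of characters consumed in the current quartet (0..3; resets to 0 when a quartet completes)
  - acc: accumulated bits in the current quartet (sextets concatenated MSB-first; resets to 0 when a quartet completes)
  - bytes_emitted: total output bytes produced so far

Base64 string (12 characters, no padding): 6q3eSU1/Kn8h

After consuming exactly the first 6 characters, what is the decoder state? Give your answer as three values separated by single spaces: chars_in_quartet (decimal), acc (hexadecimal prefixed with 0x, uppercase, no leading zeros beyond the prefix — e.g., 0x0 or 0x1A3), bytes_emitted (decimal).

Answer: 2 0x494 3

Derivation:
After char 0 ('6'=58): chars_in_quartet=1 acc=0x3A bytes_emitted=0
After char 1 ('q'=42): chars_in_quartet=2 acc=0xEAA bytes_emitted=0
After char 2 ('3'=55): chars_in_quartet=3 acc=0x3AAB7 bytes_emitted=0
After char 3 ('e'=30): chars_in_quartet=4 acc=0xEAADDE -> emit EA AD DE, reset; bytes_emitted=3
After char 4 ('S'=18): chars_in_quartet=1 acc=0x12 bytes_emitted=3
After char 5 ('U'=20): chars_in_quartet=2 acc=0x494 bytes_emitted=3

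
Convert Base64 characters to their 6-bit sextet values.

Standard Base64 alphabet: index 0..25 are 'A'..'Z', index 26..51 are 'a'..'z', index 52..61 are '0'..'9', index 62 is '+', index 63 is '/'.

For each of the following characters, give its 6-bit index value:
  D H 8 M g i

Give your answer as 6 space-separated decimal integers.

Answer: 3 7 60 12 32 34

Derivation:
'D': A..Z range, ord('D') − ord('A') = 3
'H': A..Z range, ord('H') − ord('A') = 7
'8': 0..9 range, 52 + ord('8') − ord('0') = 60
'M': A..Z range, ord('M') − ord('A') = 12
'g': a..z range, 26 + ord('g') − ord('a') = 32
'i': a..z range, 26 + ord('i') − ord('a') = 34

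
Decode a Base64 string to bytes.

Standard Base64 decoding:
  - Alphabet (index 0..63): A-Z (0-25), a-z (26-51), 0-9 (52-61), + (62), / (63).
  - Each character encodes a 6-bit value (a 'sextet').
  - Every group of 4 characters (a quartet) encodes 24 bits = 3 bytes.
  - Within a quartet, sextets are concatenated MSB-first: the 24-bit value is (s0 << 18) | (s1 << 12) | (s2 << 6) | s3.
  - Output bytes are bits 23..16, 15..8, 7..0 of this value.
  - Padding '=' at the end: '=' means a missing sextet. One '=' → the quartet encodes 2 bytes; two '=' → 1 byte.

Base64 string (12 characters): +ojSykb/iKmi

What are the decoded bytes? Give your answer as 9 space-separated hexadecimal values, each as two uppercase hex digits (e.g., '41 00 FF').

After char 0 ('+'=62): chars_in_quartet=1 acc=0x3E bytes_emitted=0
After char 1 ('o'=40): chars_in_quartet=2 acc=0xFA8 bytes_emitted=0
After char 2 ('j'=35): chars_in_quartet=3 acc=0x3EA23 bytes_emitted=0
After char 3 ('S'=18): chars_in_quartet=4 acc=0xFA88D2 -> emit FA 88 D2, reset; bytes_emitted=3
After char 4 ('y'=50): chars_in_quartet=1 acc=0x32 bytes_emitted=3
After char 5 ('k'=36): chars_in_quartet=2 acc=0xCA4 bytes_emitted=3
After char 6 ('b'=27): chars_in_quartet=3 acc=0x3291B bytes_emitted=3
After char 7 ('/'=63): chars_in_quartet=4 acc=0xCA46FF -> emit CA 46 FF, reset; bytes_emitted=6
After char 8 ('i'=34): chars_in_quartet=1 acc=0x22 bytes_emitted=6
After char 9 ('K'=10): chars_in_quartet=2 acc=0x88A bytes_emitted=6
After char 10 ('m'=38): chars_in_quartet=3 acc=0x222A6 bytes_emitted=6
After char 11 ('i'=34): chars_in_quartet=4 acc=0x88A9A2 -> emit 88 A9 A2, reset; bytes_emitted=9

Answer: FA 88 D2 CA 46 FF 88 A9 A2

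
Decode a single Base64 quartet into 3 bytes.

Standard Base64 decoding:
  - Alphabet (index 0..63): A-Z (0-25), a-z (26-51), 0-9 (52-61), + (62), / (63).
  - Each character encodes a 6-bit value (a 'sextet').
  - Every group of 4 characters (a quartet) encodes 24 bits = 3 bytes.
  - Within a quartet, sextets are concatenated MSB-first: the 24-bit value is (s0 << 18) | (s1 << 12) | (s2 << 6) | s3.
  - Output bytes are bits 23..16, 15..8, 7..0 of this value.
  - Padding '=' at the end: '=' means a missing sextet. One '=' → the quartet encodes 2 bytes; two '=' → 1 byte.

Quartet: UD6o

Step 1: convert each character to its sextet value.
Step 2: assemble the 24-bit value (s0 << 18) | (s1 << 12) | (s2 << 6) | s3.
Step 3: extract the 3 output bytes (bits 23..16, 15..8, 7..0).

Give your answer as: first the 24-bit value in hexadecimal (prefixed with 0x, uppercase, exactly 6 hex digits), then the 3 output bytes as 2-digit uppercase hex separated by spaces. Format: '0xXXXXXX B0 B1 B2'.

Sextets: U=20, D=3, 6=58, o=40
24-bit: (20<<18) | (3<<12) | (58<<6) | 40
      = 0x500000 | 0x003000 | 0x000E80 | 0x000028
      = 0x503EA8
Bytes: (v>>16)&0xFF=50, (v>>8)&0xFF=3E, v&0xFF=A8

Answer: 0x503EA8 50 3E A8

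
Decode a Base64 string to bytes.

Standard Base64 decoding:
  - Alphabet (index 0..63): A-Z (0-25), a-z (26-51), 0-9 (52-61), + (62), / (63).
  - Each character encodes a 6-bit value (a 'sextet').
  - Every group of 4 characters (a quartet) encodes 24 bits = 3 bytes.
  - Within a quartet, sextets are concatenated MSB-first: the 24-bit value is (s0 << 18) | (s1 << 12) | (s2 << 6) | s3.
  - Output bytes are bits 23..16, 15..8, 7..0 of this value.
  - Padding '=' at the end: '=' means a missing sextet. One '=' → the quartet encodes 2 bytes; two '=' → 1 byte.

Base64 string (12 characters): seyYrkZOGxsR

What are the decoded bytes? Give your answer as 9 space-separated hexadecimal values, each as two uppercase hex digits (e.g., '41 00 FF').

After char 0 ('s'=44): chars_in_quartet=1 acc=0x2C bytes_emitted=0
After char 1 ('e'=30): chars_in_quartet=2 acc=0xB1E bytes_emitted=0
After char 2 ('y'=50): chars_in_quartet=3 acc=0x2C7B2 bytes_emitted=0
After char 3 ('Y'=24): chars_in_quartet=4 acc=0xB1EC98 -> emit B1 EC 98, reset; bytes_emitted=3
After char 4 ('r'=43): chars_in_quartet=1 acc=0x2B bytes_emitted=3
After char 5 ('k'=36): chars_in_quartet=2 acc=0xAE4 bytes_emitted=3
After char 6 ('Z'=25): chars_in_quartet=3 acc=0x2B919 bytes_emitted=3
After char 7 ('O'=14): chars_in_quartet=4 acc=0xAE464E -> emit AE 46 4E, reset; bytes_emitted=6
After char 8 ('G'=6): chars_in_quartet=1 acc=0x6 bytes_emitted=6
After char 9 ('x'=49): chars_in_quartet=2 acc=0x1B1 bytes_emitted=6
After char 10 ('s'=44): chars_in_quartet=3 acc=0x6C6C bytes_emitted=6
After char 11 ('R'=17): chars_in_quartet=4 acc=0x1B1B11 -> emit 1B 1B 11, reset; bytes_emitted=9

Answer: B1 EC 98 AE 46 4E 1B 1B 11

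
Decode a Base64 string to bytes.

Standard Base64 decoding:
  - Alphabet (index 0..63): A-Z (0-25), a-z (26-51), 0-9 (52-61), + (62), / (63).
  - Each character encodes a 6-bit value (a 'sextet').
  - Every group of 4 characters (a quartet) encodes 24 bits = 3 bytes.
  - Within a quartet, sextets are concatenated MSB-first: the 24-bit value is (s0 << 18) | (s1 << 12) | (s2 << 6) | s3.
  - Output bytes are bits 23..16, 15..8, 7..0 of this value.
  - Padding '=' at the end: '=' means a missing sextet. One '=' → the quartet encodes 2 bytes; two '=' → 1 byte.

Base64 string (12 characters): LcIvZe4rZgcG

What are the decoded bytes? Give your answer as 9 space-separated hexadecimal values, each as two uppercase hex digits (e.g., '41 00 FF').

After char 0 ('L'=11): chars_in_quartet=1 acc=0xB bytes_emitted=0
After char 1 ('c'=28): chars_in_quartet=2 acc=0x2DC bytes_emitted=0
After char 2 ('I'=8): chars_in_quartet=3 acc=0xB708 bytes_emitted=0
After char 3 ('v'=47): chars_in_quartet=4 acc=0x2DC22F -> emit 2D C2 2F, reset; bytes_emitted=3
After char 4 ('Z'=25): chars_in_quartet=1 acc=0x19 bytes_emitted=3
After char 5 ('e'=30): chars_in_quartet=2 acc=0x65E bytes_emitted=3
After char 6 ('4'=56): chars_in_quartet=3 acc=0x197B8 bytes_emitted=3
After char 7 ('r'=43): chars_in_quartet=4 acc=0x65EE2B -> emit 65 EE 2B, reset; bytes_emitted=6
After char 8 ('Z'=25): chars_in_quartet=1 acc=0x19 bytes_emitted=6
After char 9 ('g'=32): chars_in_quartet=2 acc=0x660 bytes_emitted=6
After char 10 ('c'=28): chars_in_quartet=3 acc=0x1981C bytes_emitted=6
After char 11 ('G'=6): chars_in_quartet=4 acc=0x660706 -> emit 66 07 06, reset; bytes_emitted=9

Answer: 2D C2 2F 65 EE 2B 66 07 06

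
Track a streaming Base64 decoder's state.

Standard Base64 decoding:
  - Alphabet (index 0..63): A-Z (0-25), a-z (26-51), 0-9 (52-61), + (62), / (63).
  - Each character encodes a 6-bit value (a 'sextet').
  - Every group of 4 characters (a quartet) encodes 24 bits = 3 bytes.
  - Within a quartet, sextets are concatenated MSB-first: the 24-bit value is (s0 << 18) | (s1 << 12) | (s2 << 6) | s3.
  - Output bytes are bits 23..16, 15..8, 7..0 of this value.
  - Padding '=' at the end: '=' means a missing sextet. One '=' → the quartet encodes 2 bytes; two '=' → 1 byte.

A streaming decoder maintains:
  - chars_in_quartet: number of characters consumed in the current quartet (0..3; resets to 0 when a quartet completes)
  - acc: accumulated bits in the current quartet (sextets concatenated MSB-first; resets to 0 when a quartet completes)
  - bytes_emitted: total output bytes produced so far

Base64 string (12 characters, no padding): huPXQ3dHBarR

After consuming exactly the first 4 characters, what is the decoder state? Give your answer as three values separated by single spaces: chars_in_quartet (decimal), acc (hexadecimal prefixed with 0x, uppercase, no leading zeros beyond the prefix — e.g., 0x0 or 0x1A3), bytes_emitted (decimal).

Answer: 0 0x0 3

Derivation:
After char 0 ('h'=33): chars_in_quartet=1 acc=0x21 bytes_emitted=0
After char 1 ('u'=46): chars_in_quartet=2 acc=0x86E bytes_emitted=0
After char 2 ('P'=15): chars_in_quartet=3 acc=0x21B8F bytes_emitted=0
After char 3 ('X'=23): chars_in_quartet=4 acc=0x86E3D7 -> emit 86 E3 D7, reset; bytes_emitted=3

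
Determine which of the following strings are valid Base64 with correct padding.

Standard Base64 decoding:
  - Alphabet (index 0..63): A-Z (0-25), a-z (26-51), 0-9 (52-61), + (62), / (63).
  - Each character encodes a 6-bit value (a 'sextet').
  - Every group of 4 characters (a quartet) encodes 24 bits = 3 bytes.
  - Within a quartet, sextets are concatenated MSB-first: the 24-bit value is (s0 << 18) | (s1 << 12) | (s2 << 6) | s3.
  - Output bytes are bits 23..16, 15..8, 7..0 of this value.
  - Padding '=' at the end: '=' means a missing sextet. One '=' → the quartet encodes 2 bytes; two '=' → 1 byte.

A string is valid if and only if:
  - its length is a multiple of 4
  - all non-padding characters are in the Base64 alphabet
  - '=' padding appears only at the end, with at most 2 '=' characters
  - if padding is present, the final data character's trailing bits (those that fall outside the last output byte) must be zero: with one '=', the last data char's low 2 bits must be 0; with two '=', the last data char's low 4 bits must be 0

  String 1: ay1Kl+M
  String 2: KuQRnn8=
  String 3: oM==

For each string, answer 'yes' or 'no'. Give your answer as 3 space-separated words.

String 1: 'ay1Kl+M' → invalid (len=7 not mult of 4)
String 2: 'KuQRnn8=' → valid
String 3: 'oM==' → invalid (bad trailing bits)

Answer: no yes no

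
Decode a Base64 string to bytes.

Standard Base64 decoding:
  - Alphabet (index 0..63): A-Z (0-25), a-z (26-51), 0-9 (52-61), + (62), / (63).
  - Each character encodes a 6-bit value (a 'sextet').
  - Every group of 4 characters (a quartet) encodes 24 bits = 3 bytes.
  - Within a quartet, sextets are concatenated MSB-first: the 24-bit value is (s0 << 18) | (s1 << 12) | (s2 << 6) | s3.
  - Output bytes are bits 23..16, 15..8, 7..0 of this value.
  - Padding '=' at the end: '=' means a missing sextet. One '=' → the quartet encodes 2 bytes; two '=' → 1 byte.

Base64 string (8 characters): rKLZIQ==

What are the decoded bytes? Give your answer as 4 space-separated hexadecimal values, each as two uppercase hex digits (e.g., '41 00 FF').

Answer: AC A2 D9 21

Derivation:
After char 0 ('r'=43): chars_in_quartet=1 acc=0x2B bytes_emitted=0
After char 1 ('K'=10): chars_in_quartet=2 acc=0xACA bytes_emitted=0
After char 2 ('L'=11): chars_in_quartet=3 acc=0x2B28B bytes_emitted=0
After char 3 ('Z'=25): chars_in_quartet=4 acc=0xACA2D9 -> emit AC A2 D9, reset; bytes_emitted=3
After char 4 ('I'=8): chars_in_quartet=1 acc=0x8 bytes_emitted=3
After char 5 ('Q'=16): chars_in_quartet=2 acc=0x210 bytes_emitted=3
Padding '==': partial quartet acc=0x210 -> emit 21; bytes_emitted=4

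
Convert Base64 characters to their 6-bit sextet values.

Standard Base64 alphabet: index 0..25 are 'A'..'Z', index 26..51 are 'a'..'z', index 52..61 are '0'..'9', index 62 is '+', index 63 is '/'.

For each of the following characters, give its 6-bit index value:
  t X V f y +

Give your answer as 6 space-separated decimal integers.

Answer: 45 23 21 31 50 62

Derivation:
't': a..z range, 26 + ord('t') − ord('a') = 45
'X': A..Z range, ord('X') − ord('A') = 23
'V': A..Z range, ord('V') − ord('A') = 21
'f': a..z range, 26 + ord('f') − ord('a') = 31
'y': a..z range, 26 + ord('y') − ord('a') = 50
'+': index 62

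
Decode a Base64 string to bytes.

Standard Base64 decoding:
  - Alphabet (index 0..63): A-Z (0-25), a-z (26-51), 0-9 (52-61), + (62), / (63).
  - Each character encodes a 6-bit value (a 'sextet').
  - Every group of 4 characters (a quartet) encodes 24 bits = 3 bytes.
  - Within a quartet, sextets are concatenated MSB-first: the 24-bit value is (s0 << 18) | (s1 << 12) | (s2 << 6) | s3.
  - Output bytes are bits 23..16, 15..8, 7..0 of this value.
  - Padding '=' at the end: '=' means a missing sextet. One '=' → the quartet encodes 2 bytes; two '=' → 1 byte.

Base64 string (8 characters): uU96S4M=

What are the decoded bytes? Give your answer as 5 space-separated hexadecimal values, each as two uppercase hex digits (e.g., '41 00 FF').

After char 0 ('u'=46): chars_in_quartet=1 acc=0x2E bytes_emitted=0
After char 1 ('U'=20): chars_in_quartet=2 acc=0xB94 bytes_emitted=0
After char 2 ('9'=61): chars_in_quartet=3 acc=0x2E53D bytes_emitted=0
After char 3 ('6'=58): chars_in_quartet=4 acc=0xB94F7A -> emit B9 4F 7A, reset; bytes_emitted=3
After char 4 ('S'=18): chars_in_quartet=1 acc=0x12 bytes_emitted=3
After char 5 ('4'=56): chars_in_quartet=2 acc=0x4B8 bytes_emitted=3
After char 6 ('M'=12): chars_in_quartet=3 acc=0x12E0C bytes_emitted=3
Padding '=': partial quartet acc=0x12E0C -> emit 4B 83; bytes_emitted=5

Answer: B9 4F 7A 4B 83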